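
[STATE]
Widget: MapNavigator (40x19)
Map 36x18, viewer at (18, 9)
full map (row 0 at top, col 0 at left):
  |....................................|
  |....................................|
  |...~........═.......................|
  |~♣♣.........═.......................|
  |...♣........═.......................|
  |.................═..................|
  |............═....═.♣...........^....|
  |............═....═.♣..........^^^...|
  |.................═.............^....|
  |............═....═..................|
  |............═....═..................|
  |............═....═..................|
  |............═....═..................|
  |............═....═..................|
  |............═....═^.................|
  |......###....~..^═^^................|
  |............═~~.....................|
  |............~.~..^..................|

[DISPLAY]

  ....................................  
  ....................................  
  ...~........═.......................  
  ~♣♣.........═.......................  
  ...♣........═.......................  
  .................═..................  
  ............═....═.♣...........^....  
  ............═....═.♣..........^^^...  
  .................═.............^....  
  ............═....═@.................  
  ............═....═..................  
  ............═....═..................  
  ............═....═..................  
  ............═....═..................  
  ............═....═^.................  
  ......###....~..^═^^................  
  ............═~~.....................  
  ............~.~..^..................  
                                        


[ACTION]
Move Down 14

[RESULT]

  .................═.............^....  
  ............═....═..................  
  ............═....═..................  
  ............═....═..................  
  ............═....═..................  
  ............═....═..................  
  ............═....═^.................  
  ......###....~..^═^^................  
  ............═~~.....................  
  ............~.~..^@.................  
                                        
                                        
                                        
                                        
                                        
                                        
                                        
                                        
                                        


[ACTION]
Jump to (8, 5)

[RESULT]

                                        
                                        
                                        
                                        
            ............................
            ............................
            ...~........═...............
            ~♣♣.........═...............
            ...♣........═...............
            ........@........═..........
            ............═....═.♣........
            ............═....═.♣........
            .................═..........
            ............═....═..........
            ............═....═..........
            ............═....═..........
            ............═....═..........
            ............═....═..........
            ............═....═^.........


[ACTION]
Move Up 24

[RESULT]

                                        
                                        
                                        
                                        
                                        
                                        
                                        
                                        
                                        
            ........@...................
            ............................
            ...~........═...............
            ~♣♣.........═...............
            ...♣........═...............
            .................═..........
            ............═....═.♣........
            ............═....═.♣........
            .................═..........
            ............═....═..........


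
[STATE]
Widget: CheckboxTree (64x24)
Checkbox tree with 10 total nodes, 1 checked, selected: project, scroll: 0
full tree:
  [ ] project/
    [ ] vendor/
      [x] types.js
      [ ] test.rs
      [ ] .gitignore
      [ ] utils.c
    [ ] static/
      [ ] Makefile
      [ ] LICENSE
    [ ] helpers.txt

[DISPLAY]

>[-] project/                                                   
   [-] vendor/                                                  
     [x] types.js                                               
     [ ] test.rs                                                
     [ ] .gitignore                                             
     [ ] utils.c                                                
   [ ] static/                                                  
     [ ] Makefile                                               
     [ ] LICENSE                                                
   [ ] helpers.txt                                              
                                                                
                                                                
                                                                
                                                                
                                                                
                                                                
                                                                
                                                                
                                                                
                                                                
                                                                
                                                                
                                                                
                                                                


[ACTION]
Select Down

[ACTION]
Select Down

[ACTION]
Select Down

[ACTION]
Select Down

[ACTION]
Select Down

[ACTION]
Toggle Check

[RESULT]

 [-] project/                                                   
   [-] vendor/                                                  
     [x] types.js                                               
     [ ] test.rs                                                
     [ ] .gitignore                                             
>    [x] utils.c                                                
   [ ] static/                                                  
     [ ] Makefile                                               
     [ ] LICENSE                                                
   [ ] helpers.txt                                              
                                                                
                                                                
                                                                
                                                                
                                                                
                                                                
                                                                
                                                                
                                                                
                                                                
                                                                
                                                                
                                                                
                                                                


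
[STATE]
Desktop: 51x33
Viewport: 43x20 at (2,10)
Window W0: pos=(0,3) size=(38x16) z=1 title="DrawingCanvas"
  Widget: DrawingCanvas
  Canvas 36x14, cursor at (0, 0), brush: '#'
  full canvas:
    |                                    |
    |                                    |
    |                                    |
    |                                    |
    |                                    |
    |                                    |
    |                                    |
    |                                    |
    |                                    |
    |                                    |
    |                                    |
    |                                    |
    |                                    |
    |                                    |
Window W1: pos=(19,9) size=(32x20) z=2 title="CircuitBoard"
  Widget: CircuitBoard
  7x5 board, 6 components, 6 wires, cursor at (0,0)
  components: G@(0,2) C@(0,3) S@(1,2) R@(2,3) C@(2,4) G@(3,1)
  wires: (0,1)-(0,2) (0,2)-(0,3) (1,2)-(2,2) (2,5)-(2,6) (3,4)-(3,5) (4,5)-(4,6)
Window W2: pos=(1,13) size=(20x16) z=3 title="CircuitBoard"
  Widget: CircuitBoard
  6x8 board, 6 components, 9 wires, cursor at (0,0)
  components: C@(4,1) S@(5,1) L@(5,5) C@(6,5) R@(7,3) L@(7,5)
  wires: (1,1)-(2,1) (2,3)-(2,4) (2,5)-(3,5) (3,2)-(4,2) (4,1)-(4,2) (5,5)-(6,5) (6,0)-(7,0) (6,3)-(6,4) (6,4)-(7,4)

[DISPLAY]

                 ┃ CircuitBoard            
                 ┠─────────────────────────
                 ┃   0 1 2 3 4 5 6         
━━━━━━━━━━━━━━━━━━┓  [.]  · ─ G ─ C        
 CircuitBoard     ┃                        
──────────────────┨           S            
   0 1 2 3 4 5    ┃           │            
0  [.]            ┃           ·   R   C   ·
                  ┃                        
1       ·         ┃       G           · ─ ·
        │         ┃                        
2       ·       · ┃                       ·
                  ┃ursor: (0,0)            
3           ·     ┃                        
            │     ┃                        
4       C ─ ·     ┃                        
                  ┃                        
5       S         ┃                        
━━━━━━━━━━━━━━━━━━┛━━━━━━━━━━━━━━━━━━━━━━━━
                                           


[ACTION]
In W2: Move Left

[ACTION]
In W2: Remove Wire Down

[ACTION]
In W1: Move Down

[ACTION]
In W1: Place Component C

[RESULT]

                 ┃ CircuitBoard            
                 ┠─────────────────────────
                 ┃   0 1 2 3 4 5 6         
━━━━━━━━━━━━━━━━━━┓       · ─ G ─ C        
 CircuitBoard     ┃                        
──────────────────┨  [C]      S            
   0 1 2 3 4 5    ┃           │            
0  [.]            ┃           ·   R   C   ·
                  ┃                        
1       ·         ┃       G           · ─ ·
        │         ┃                        
2       ·       · ┃                       ·
                  ┃ursor: (1,0)            
3           ·     ┃                        
            │     ┃                        
4       C ─ ·     ┃                        
                  ┃                        
5       S         ┃                        
━━━━━━━━━━━━━━━━━━┛━━━━━━━━━━━━━━━━━━━━━━━━
                                           


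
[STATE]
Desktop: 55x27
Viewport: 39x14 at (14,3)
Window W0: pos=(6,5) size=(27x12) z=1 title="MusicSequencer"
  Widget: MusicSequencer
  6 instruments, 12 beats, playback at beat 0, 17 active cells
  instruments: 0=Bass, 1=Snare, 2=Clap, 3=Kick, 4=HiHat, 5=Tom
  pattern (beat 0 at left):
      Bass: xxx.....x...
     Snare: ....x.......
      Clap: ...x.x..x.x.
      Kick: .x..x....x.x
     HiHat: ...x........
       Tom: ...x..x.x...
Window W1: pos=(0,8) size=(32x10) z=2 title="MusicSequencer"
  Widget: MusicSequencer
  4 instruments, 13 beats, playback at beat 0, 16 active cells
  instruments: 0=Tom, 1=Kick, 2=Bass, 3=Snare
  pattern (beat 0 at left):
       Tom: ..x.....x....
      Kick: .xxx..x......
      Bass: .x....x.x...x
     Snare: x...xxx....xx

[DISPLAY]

                                       
                                       
━━━━━━━━━━━━━━━━━━┓                    
equencer          ┃                    
──────────────────┨                    
━━━━━━━━━━━━━━━━━┓┃                    
er               ┃┃                    
─────────────────┨┃                    
789012           ┃┃                    
·█····           ┃┃                    
······           ┃┃                    
·█···█           ┃┃                    
····██           ┃┃                    
                 ┃┛                    


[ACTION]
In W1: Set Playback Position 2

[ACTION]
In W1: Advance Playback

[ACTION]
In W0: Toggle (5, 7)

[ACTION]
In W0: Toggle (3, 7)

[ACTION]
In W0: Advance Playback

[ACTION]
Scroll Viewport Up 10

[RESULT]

                                       
                                       
                                       
                                       
                                       
━━━━━━━━━━━━━━━━━━┓                    
equencer          ┃                    
──────────────────┨                    
━━━━━━━━━━━━━━━━━┓┃                    
er               ┃┃                    
─────────────────┨┃                    
789012           ┃┃                    
·█····           ┃┃                    
······           ┃┃                    


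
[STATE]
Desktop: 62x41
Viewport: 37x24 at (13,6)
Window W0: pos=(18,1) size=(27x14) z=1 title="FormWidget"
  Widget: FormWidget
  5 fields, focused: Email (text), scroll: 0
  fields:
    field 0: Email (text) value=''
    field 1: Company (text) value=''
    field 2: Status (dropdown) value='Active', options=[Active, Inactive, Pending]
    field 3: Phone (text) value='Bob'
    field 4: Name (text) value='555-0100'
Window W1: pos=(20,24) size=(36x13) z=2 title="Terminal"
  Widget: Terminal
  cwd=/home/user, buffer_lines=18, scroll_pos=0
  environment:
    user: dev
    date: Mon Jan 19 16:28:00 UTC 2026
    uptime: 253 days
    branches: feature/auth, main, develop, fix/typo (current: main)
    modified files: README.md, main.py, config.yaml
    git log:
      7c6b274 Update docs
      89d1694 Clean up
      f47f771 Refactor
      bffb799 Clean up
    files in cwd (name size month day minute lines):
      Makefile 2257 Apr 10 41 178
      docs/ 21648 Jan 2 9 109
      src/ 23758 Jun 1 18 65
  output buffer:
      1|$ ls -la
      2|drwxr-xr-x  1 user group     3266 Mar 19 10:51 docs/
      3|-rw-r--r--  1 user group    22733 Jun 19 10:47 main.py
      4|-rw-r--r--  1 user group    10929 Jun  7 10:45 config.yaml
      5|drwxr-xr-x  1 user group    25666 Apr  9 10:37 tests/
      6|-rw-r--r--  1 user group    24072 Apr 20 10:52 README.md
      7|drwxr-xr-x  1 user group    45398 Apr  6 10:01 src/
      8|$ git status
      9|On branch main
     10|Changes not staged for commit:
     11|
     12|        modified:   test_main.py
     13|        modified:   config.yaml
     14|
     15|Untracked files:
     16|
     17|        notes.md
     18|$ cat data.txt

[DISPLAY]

     ┃  Status:     [Active  ▼]┃     
     ┃  Phone:      [Bob      ]┃     
     ┃  Name:       [555-0100 ]┃     
     ┃                         ┃     
     ┃                         ┃     
     ┃                         ┃     
     ┃                         ┃     
     ┃                         ┃     
     ┗━━━━━━━━━━━━━━━━━━━━━━━━━┛     
                                     
                                     
                                     
                                     
                                     
                                     
                                     
                                     
                                     
       ┏━━━━━━━━━━━━━━━━━━━━━━━━━━━━━
       ┃ Terminal                    
       ┠─────────────────────────────
       ┃$ ls -la                     
       ┃drwxr-xr-x  1 user group     
       ┃-rw-r--r--  1 user group    2


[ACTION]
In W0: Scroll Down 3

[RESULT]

     ┃                         ┃     
     ┃                         ┃     
     ┃                         ┃     
     ┃                         ┃     
     ┃                         ┃     
     ┃                         ┃     
     ┃                         ┃     
     ┃                         ┃     
     ┗━━━━━━━━━━━━━━━━━━━━━━━━━┛     
                                     
                                     
                                     
                                     
                                     
                                     
                                     
                                     
                                     
       ┏━━━━━━━━━━━━━━━━━━━━━━━━━━━━━
       ┃ Terminal                    
       ┠─────────────────────────────
       ┃$ ls -la                     
       ┃drwxr-xr-x  1 user group     
       ┃-rw-r--r--  1 user group    2


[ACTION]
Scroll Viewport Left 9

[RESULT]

              ┃                      
              ┃                      
              ┃                      
              ┃                      
              ┃                      
              ┃                      
              ┃                      
              ┃                      
              ┗━━━━━━━━━━━━━━━━━━━━━━
                                     
                                     
                                     
                                     
                                     
                                     
                                     
                                     
                                     
                ┏━━━━━━━━━━━━━━━━━━━━
                ┃ Terminal           
                ┠────────────────────
                ┃$ ls -la            
                ┃drwxr-xr-x  1 user g
                ┃-rw-r--r--  1 user g


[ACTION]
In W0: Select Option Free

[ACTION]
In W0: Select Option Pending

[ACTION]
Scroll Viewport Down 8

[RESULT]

              ┗━━━━━━━━━━━━━━━━━━━━━━
                                     
                                     
                                     
                                     
                                     
                                     
                                     
                                     
                                     
                ┏━━━━━━━━━━━━━━━━━━━━
                ┃ Terminal           
                ┠────────────────────
                ┃$ ls -la            
                ┃drwxr-xr-x  1 user g
                ┃-rw-r--r--  1 user g
                ┃-rw-r--r--  1 user g
                ┃drwxr-xr-x  1 user g
                ┃-rw-r--r--  1 user g
                ┃drwxr-xr-x  1 user g
                ┃$ git status        
                ┃On branch main      
                ┗━━━━━━━━━━━━━━━━━━━━
                                     


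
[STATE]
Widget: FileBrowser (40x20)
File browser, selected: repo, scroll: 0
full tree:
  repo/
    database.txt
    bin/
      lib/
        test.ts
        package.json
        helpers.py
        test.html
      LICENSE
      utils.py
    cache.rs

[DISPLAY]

> [-] repo/                             
    database.txt                        
    [+] bin/                            
    cache.rs                            
                                        
                                        
                                        
                                        
                                        
                                        
                                        
                                        
                                        
                                        
                                        
                                        
                                        
                                        
                                        
                                        


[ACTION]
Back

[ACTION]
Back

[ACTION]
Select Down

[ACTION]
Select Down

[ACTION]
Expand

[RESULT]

  [-] repo/                             
    database.txt                        
  > [-] bin/                            
      [+] lib/                          
      LICENSE                           
      utils.py                          
    cache.rs                            
                                        
                                        
                                        
                                        
                                        
                                        
                                        
                                        
                                        
                                        
                                        
                                        
                                        


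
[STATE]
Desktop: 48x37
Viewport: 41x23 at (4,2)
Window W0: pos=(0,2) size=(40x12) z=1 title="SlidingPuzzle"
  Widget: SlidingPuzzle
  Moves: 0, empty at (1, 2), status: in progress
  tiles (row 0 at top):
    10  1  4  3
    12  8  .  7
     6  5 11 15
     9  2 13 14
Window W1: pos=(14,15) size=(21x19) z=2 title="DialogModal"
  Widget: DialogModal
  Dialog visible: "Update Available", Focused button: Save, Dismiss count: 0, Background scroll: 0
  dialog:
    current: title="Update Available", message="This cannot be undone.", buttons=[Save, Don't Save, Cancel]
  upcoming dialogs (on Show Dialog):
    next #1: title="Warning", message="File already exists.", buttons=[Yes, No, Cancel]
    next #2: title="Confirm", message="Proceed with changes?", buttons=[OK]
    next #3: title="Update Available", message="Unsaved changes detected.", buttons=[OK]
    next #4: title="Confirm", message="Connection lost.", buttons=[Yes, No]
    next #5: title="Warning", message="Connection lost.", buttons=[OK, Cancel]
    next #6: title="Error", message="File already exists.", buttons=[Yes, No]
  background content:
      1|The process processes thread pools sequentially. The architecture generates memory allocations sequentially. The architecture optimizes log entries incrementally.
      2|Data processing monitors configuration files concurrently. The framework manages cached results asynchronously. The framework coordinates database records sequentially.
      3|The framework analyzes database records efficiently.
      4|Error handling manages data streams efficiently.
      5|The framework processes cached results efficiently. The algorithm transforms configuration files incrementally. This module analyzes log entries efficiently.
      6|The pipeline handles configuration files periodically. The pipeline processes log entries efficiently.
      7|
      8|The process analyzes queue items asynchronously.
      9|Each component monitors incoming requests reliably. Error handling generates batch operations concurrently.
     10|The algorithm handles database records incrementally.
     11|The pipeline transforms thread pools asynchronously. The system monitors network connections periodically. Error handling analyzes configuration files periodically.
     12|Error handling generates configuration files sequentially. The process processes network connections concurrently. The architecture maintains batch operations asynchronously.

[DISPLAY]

━━━━━━━━━━━━━━━━━━━━━━━━━━━━━━━━━━━┓     
idingPuzzle                        ┃     
───────────────────────────────────┨     
──┬────┬────┬────┐                 ┃     
0 │  1 │  4 │  3 │                 ┃     
──┼────┼────┼────┤                 ┃     
2 │  8 │    │  7 │                 ┃     
──┼────┼────┼────┤                 ┃     
6 │  5 │ 11 │ 15 │                 ┃     
──┼────┼────┼────┤                 ┃     
9 │  2 │ 13 │ 14 │                 ┃     
━━━━━━━━━━━━━━━━━━━━━━━━━━━━━━━━━━━┛     
                                         
          ┏━━━━━━━━━━━━━━━━━━━┓          
          ┃ DialogModal       ┃          
          ┠───────────────────┨          
          ┃The process process┃          
          ┃Data processing mon┃          
          ┃The framework analy┃          
          ┃Error handling mana┃          
          ┃The framework proce┃          
          ┃Th┌─────────────┐le┃          
          ┃  │Update Availa│  ┃          


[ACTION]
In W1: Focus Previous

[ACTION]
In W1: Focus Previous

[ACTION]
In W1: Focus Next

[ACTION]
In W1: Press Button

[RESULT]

━━━━━━━━━━━━━━━━━━━━━━━━━━━━━━━━━━━┓     
idingPuzzle                        ┃     
───────────────────────────────────┨     
──┬────┬────┬────┐                 ┃     
0 │  1 │  4 │  3 │                 ┃     
──┼────┼────┼────┤                 ┃     
2 │  8 │    │  7 │                 ┃     
──┼────┼────┼────┤                 ┃     
6 │  5 │ 11 │ 15 │                 ┃     
──┼────┼────┼────┤                 ┃     
9 │  2 │ 13 │ 14 │                 ┃     
━━━━━━━━━━━━━━━━━━━━━━━━━━━━━━━━━━━┛     
                                         
          ┏━━━━━━━━━━━━━━━━━━━┓          
          ┃ DialogModal       ┃          
          ┠───────────────────┨          
          ┃The process process┃          
          ┃Data processing mon┃          
          ┃The framework analy┃          
          ┃Error handling mana┃          
          ┃The framework proce┃          
          ┃The pipeline handle┃          
          ┃                   ┃          


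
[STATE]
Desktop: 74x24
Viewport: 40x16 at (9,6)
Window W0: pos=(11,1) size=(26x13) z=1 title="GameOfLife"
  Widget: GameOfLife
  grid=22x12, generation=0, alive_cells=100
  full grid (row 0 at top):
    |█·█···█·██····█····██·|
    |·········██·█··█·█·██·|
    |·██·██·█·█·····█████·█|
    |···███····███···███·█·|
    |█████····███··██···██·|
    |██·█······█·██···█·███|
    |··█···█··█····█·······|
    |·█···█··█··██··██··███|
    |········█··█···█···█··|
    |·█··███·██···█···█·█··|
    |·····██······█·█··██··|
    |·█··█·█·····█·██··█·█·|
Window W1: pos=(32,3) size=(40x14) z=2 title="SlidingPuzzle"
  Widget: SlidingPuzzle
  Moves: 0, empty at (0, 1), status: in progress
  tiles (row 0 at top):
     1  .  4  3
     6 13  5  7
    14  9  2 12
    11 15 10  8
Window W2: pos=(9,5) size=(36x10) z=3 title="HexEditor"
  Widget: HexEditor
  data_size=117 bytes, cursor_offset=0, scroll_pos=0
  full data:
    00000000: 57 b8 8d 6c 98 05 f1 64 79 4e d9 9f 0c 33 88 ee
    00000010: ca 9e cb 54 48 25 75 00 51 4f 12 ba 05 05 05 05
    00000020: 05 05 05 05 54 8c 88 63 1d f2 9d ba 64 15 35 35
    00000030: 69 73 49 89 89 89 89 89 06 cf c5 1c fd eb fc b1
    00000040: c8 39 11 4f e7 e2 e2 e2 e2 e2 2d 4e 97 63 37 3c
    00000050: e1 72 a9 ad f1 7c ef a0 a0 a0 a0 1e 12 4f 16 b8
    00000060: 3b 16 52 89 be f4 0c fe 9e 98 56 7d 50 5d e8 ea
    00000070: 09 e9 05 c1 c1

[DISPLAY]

┃ HexEditor                        ┃───┬
┠──────────────────────────────────┨ 4 │
┃00000000  57 b8 8d 6c 98 05 f1 64 ┃───┼
┃00000010  ca 9e cb 54 48 25 75 00 ┃ 5 │
┃00000020  05 05 05 05 54 8c 88 63 ┃───┼
┃00000030  69 73 49 89 89 89 89 89 ┃ 2 │
┃00000040  c8 39 11 4f e7 e2 e2 e2 ┃───┼
┃00000050  e1 72 a9 ad f1 7c ef a0 ┃10 │
┗━━━━━━━━━━━━━━━━━━━━━━━━━━━━━━━━━━┛───┴
                       ┃Moves: 0        
                       ┗━━━━━━━━━━━━━━━━
                                        
                                        
                                        
                                        
                                        


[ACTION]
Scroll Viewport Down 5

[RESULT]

┃00000000  57 b8 8d 6c 98 05 f1 64 ┃───┼
┃00000010  ca 9e cb 54 48 25 75 00 ┃ 5 │
┃00000020  05 05 05 05 54 8c 88 63 ┃───┼
┃00000030  69 73 49 89 89 89 89 89 ┃ 2 │
┃00000040  c8 39 11 4f e7 e2 e2 e2 ┃───┼
┃00000050  e1 72 a9 ad f1 7c ef a0 ┃10 │
┗━━━━━━━━━━━━━━━━━━━━━━━━━━━━━━━━━━┛───┴
                       ┃Moves: 0        
                       ┗━━━━━━━━━━━━━━━━
                                        
                                        
                                        
                                        
                                        
                                        
                                        


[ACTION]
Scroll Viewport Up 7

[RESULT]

  ┏━━━━━━━━━━━━━━━━━━━━━━━━┓            
  ┃ GameOfLife             ┃            
  ┠────────────────────┏━━━━━━━━━━━━━━━━
  ┃Gen: 0              ┃ SlidingPuzzle  
┏━━━━━━━━━━━━━━━━━━━━━━━━━━━━━━━━━━┓────
┃ HexEditor                        ┃───┬
┠──────────────────────────────────┨ 4 │
┃00000000  57 b8 8d 6c 98 05 f1 64 ┃───┼
┃00000010  ca 9e cb 54 48 25 75 00 ┃ 5 │
┃00000020  05 05 05 05 54 8c 88 63 ┃───┼
┃00000030  69 73 49 89 89 89 89 89 ┃ 2 │
┃00000040  c8 39 11 4f e7 e2 e2 e2 ┃───┼
┃00000050  e1 72 a9 ad f1 7c ef a0 ┃10 │
┗━━━━━━━━━━━━━━━━━━━━━━━━━━━━━━━━━━┛───┴
                       ┃Moves: 0        
                       ┗━━━━━━━━━━━━━━━━


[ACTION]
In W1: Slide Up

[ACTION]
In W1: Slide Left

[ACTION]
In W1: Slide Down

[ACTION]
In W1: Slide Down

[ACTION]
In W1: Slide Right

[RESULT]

  ┏━━━━━━━━━━━━━━━━━━━━━━━━┓            
  ┃ GameOfLife             ┃            
  ┠────────────────────┏━━━━━━━━━━━━━━━━
  ┃Gen: 0              ┃ SlidingPuzzle  
┏━━━━━━━━━━━━━━━━━━━━━━━━━━━━━━━━━━┓────
┃ HexEditor                        ┃───┬
┠──────────────────────────────────┨13 │
┃00000000  57 b8 8d 6c 98 05 f1 64 ┃───┼
┃00000010  ca 9e cb 54 48 25 75 00 ┃ 4 │
┃00000020  05 05 05 05 54 8c 88 63 ┃───┼
┃00000030  69 73 49 89 89 89 89 89 ┃ 2 │
┃00000040  c8 39 11 4f e7 e2 e2 e2 ┃───┼
┃00000050  e1 72 a9 ad f1 7c ef a0 ┃10 │
┗━━━━━━━━━━━━━━━━━━━━━━━━━━━━━━━━━━┛───┴
                       ┃Moves: 4        
                       ┗━━━━━━━━━━━━━━━━


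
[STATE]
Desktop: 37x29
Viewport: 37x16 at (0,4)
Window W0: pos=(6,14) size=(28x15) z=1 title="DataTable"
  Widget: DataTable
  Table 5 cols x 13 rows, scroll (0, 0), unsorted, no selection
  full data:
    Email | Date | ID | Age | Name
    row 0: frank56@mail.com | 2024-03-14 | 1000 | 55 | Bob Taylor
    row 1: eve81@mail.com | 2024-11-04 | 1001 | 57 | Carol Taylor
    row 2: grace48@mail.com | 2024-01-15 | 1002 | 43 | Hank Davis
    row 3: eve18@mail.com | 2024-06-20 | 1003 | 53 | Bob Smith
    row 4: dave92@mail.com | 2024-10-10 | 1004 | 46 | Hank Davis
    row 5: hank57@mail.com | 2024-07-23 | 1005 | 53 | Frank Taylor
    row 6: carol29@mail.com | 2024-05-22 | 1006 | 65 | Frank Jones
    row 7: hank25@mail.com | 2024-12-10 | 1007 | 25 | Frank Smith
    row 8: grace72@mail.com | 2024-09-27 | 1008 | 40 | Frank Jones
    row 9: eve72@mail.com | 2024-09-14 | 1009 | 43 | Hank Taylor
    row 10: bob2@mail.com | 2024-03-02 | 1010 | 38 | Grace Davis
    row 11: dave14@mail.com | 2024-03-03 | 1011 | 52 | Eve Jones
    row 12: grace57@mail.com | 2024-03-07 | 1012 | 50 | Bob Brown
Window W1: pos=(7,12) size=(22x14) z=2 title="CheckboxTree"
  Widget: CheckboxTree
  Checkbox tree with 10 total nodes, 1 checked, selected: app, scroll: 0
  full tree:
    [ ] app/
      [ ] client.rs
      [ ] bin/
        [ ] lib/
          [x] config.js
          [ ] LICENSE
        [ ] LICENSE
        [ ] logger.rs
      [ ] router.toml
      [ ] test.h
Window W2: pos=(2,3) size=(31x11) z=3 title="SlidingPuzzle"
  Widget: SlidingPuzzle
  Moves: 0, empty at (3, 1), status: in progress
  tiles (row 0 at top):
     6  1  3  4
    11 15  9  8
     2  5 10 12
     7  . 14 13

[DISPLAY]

  ┃ SlidingPuzzle               ┃    
  ┠─────────────────────────────┨    
  ┃┌────┬────┬────┬────┐        ┃    
  ┃│  6 │  1 │  3 │  4 │        ┃    
  ┃├────┼────┼────┼────┤        ┃    
  ┃│ 11 │ 15 │  9 │  8 │        ┃    
  ┃├────┼────┼────┼────┤        ┃    
  ┃│  2 │  5 │ 10 │ 12 │        ┃    
  ┃├────┼────┼────┼────┤        ┃    
  ┗━━━━━━━━━━━━━━━━━━━━━━━━━━━━━┛    
      ┏┠────────────────────┨━━━━┓   
      ┃┃>[-] app/           ┃    ┃   
      ┠┃   [ ] client.rs    ┃────┨   
      ┃┃   [-] bin/         ┃    ┃   
      ┃┃     [-] lib/       ┃────┃   
      ┃┃       [x] config.js┃03-1┃   


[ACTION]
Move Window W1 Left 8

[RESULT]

  ┃ SlidingPuzzle               ┃    
  ┠─────────────────────────────┨    
  ┃┌────┬────┬────┬────┐        ┃    
  ┃│  6 │  1 │  3 │  4 │        ┃    
  ┃├────┼────┼────┼────┤        ┃    
  ┃│ 11 │ 15 │  9 │  8 │        ┃    
  ┃├────┼────┼────┼────┤        ┃    
  ┃│  2 │  5 │ 10 │ 12 │        ┃    
┏━┃├────┼────┼────┼────┤        ┃    
┃ ┗━━━━━━━━━━━━━━━━━━━━━━━━━━━━━┛    
┠────────────────────┨━━━━━━━━━━━┓   
┃>[-] app/           ┃           ┃   
┃   [ ] client.rs    ┃───────────┨   
┃   [-] bin/         ┃ │Date     ┃   
┃     [-] lib/       ┃─┼─────────┃   
┃       [x] config.js┃m│2024-03-1┃   


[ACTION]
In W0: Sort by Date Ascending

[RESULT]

  ┃ SlidingPuzzle               ┃    
  ┠─────────────────────────────┨    
  ┃┌────┬────┬────┬────┐        ┃    
  ┃│  6 │  1 │  3 │  4 │        ┃    
  ┃├────┼────┼────┼────┤        ┃    
  ┃│ 11 │ 15 │  9 │  8 │        ┃    
  ┃├────┼────┼────┼────┤        ┃    
  ┃│  2 │  5 │ 10 │ 12 │        ┃    
┏━┃├────┼────┼────┼────┤        ┃    
┃ ┗━━━━━━━━━━━━━━━━━━━━━━━━━━━━━┛    
┠────────────────────┨━━━━━━━━━━━┓   
┃>[-] app/           ┃           ┃   
┃   [ ] client.rs    ┃───────────┨   
┃   [-] bin/         ┃ │Date     ┃   
┃     [-] lib/       ┃─┼─────────┃   
┃       [x] config.js┃m│2024-01-1┃   


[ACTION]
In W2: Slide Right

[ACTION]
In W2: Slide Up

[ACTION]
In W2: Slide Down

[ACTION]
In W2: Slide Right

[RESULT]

  ┃ SlidingPuzzle               ┃    
  ┠─────────────────────────────┨    
  ┃┌────┬────┬────┬────┐        ┃    
  ┃│  6 │  1 │  3 │  4 │        ┃    
  ┃├────┼────┼────┼────┤        ┃    
  ┃│ 11 │ 15 │  9 │  8 │        ┃    
  ┃├────┼────┼────┼────┤        ┃    
  ┃│    │  5 │ 10 │ 12 │        ┃    
┏━┃├────┼────┼────┼────┤        ┃    
┃ ┗━━━━━━━━━━━━━━━━━━━━━━━━━━━━━┛    
┠────────────────────┨━━━━━━━━━━━┓   
┃>[-] app/           ┃           ┃   
┃   [ ] client.rs    ┃───────────┨   
┃   [-] bin/         ┃ │Date     ┃   
┃     [-] lib/       ┃─┼─────────┃   
┃       [x] config.js┃m│2024-01-1┃   


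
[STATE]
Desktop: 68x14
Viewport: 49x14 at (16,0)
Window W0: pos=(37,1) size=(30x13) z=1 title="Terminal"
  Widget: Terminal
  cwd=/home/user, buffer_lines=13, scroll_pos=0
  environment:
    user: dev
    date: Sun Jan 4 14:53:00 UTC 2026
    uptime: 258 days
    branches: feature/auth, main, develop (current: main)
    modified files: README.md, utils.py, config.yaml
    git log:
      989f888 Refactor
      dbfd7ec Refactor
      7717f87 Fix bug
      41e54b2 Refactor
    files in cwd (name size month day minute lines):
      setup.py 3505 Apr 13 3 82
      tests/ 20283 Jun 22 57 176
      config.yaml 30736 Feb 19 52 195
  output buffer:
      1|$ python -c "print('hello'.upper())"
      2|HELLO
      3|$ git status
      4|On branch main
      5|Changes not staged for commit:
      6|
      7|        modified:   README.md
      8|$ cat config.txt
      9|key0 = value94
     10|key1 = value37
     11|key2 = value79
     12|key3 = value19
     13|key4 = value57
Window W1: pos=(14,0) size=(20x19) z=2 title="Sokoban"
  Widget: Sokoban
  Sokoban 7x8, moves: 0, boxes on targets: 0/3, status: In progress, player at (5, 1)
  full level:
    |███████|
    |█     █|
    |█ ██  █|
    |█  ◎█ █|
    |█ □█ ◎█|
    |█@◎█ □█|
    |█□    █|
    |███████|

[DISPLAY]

━━━━━━━━━━━━━━━━━┓                               
Sokoban          ┃   ┏━━━━━━━━━━━━━━━━━━━━━━━━━━━
─────────────────┨   ┃ Terminal                  
██████           ┃   ┠───────────────────────────
     █           ┃   ┃$ python -c "print('hello'.
 ██  █           ┃   ┃HELLO                      
  ◎█ █           ┃   ┃$ git status               
 □█ ◎█           ┃   ┃On branch main             
@◎█ □█           ┃   ┃Changes not staged for comm
□    █           ┃   ┃                           
██████           ┃   ┃        modified:   README.
oves: 0  0/3     ┃   ┃$ cat config.txt           
                 ┃   ┃key0 = value94             
                 ┃   ┗━━━━━━━━━━━━━━━━━━━━━━━━━━━


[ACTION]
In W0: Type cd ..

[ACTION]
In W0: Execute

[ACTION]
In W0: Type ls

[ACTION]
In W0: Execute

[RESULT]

━━━━━━━━━━━━━━━━━┓                               
Sokoban          ┃   ┏━━━━━━━━━━━━━━━━━━━━━━━━━━━
─────────────────┨   ┃ Terminal                  
██████           ┃   ┠───────────────────────────
     █           ┃   ┃key1 = value37             
 ██  █           ┃   ┃key2 = value79             
  ◎█ █           ┃   ┃key3 = value19             
 □█ ◎█           ┃   ┃key4 = value57             
@◎█ □█           ┃   ┃$ cd ..                    
□    █           ┃   ┃                           
██████           ┃   ┃$ ls                       
oves: 0  0/3     ┃   ┃setup.py  tests/  config.ya
                 ┃   ┃$ █                        
                 ┃   ┗━━━━━━━━━━━━━━━━━━━━━━━━━━━
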